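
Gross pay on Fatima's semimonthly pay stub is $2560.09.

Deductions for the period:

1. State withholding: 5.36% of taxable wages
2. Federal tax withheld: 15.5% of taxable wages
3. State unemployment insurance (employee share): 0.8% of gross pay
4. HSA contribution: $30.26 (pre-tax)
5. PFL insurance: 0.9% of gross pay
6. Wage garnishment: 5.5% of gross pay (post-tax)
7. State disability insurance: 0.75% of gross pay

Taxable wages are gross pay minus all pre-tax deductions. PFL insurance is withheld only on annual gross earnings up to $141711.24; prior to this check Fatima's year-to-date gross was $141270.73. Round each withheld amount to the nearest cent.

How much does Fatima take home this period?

$1817.67

HSA contribution: $30.26
Taxable wages = $2560.09 − $30.26 = $2529.83
Federal tax withheld: $2529.83 × 0.155 = $392.12
State withholding: $2529.83 × 0.0536 = $135.60
State disability insurance: $2560.09 × 0.0075 = $19.20
PFL insurance: only $141711.24 − $141270.73 = $440.51 of this check is subject → $440.51 × 0.009 = $3.96
State unemployment insurance (employee share): $2560.09 × 0.008 = $20.48
Wage garnishment: $2560.09 × 0.055 = $140.80
Total deductions = $30.26 + $392.12 + $135.60 + $19.20 + $3.96 + $20.48 + $140.80 = $742.42
Net pay = $2560.09 − $742.42 = $1817.67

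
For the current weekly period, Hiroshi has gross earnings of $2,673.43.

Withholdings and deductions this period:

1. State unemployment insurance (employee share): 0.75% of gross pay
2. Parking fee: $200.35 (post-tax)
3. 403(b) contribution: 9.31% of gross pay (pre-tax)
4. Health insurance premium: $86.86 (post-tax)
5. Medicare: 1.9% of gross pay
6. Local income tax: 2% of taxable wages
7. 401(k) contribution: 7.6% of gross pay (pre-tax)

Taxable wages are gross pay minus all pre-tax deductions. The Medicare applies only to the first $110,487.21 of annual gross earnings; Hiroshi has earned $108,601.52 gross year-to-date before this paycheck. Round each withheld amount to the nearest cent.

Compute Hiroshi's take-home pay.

403(b) contribution: $2,673.43 × 0.0931 = $248.90
401(k) contribution: $2,673.43 × 0.076 = $203.18
Pre-tax total = $248.90 + $203.18 = $452.08
Taxable wages = $2,673.43 − $452.08 = $2,221.35
Local income tax: $2,221.35 × 0.02 = $44.43
Medicare: only $110,487.21 − $108,601.52 = $1,885.69 of this check is subject → $1,885.69 × 0.019 = $35.83
State unemployment insurance (employee share): $2,673.43 × 0.0075 = $20.05
Parking fee: $200.35
Health insurance premium: $86.86
Total deductions = $248.90 + $203.18 + $44.43 + $35.83 + $20.05 + $200.35 + $86.86 = $839.60
Net pay = $2,673.43 − $839.60 = $1,833.83

$1,833.83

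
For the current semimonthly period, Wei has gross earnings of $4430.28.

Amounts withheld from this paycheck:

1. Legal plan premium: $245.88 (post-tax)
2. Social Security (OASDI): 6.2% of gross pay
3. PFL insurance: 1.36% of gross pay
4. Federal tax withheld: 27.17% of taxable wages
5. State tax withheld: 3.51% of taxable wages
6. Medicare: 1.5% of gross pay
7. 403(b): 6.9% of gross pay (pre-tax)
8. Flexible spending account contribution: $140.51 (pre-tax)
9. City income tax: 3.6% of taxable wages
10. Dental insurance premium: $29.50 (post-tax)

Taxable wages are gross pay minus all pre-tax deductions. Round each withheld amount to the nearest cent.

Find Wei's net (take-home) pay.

$1941.58

403(b): $4430.28 × 0.069 = $305.69
Flexible spending account contribution: $140.51
Pre-tax total = $305.69 + $140.51 = $446.20
Taxable wages = $4430.28 − $446.20 = $3984.08
State tax withheld: $3984.08 × 0.0351 = $139.84
City income tax: $3984.08 × 0.036 = $143.43
Federal tax withheld: $3984.08 × 0.2717 = $1082.47
PFL insurance: $4430.28 × 0.0136 = $60.25
Social Security (OASDI): $4430.28 × 0.062 = $274.68
Medicare: $4430.28 × 0.015 = $66.45
Legal plan premium: $245.88
Dental insurance premium: $29.50
Total deductions = $305.69 + $140.51 + $139.84 + $143.43 + $1082.47 + $60.25 + $274.68 + $66.45 + $245.88 + $29.50 = $2488.70
Net pay = $4430.28 − $2488.70 = $1941.58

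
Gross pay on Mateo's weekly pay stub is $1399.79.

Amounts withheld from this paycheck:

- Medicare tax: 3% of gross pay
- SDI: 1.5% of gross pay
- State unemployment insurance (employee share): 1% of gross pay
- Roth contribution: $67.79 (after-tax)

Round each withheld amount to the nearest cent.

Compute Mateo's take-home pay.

$1255.01

State unemployment insurance (employee share): $1399.79 × 0.01 = $14.00
SDI: $1399.79 × 0.015 = $21.00
Medicare tax: $1399.79 × 0.03 = $41.99
Roth contribution: $67.79
Total deductions = $14.00 + $21.00 + $41.99 + $67.79 = $144.78
Net pay = $1399.79 − $144.78 = $1255.01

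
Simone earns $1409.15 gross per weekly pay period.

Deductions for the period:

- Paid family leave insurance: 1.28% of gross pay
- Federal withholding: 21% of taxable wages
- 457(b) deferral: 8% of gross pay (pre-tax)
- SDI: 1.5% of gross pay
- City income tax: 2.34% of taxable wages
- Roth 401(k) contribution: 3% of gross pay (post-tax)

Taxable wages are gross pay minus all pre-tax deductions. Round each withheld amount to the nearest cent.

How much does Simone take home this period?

$912.38

457(b) deferral: $1409.15 × 0.08 = $112.73
Taxable wages = $1409.15 − $112.73 = $1296.42
Federal withholding: $1296.42 × 0.21 = $272.25
City income tax: $1296.42 × 0.0234 = $30.34
SDI: $1409.15 × 0.015 = $21.14
Paid family leave insurance: $1409.15 × 0.0128 = $18.04
Roth 401(k) contribution: $1409.15 × 0.03 = $42.27
Total deductions = $112.73 + $272.25 + $30.34 + $21.14 + $18.04 + $42.27 = $496.77
Net pay = $1409.15 − $496.77 = $912.38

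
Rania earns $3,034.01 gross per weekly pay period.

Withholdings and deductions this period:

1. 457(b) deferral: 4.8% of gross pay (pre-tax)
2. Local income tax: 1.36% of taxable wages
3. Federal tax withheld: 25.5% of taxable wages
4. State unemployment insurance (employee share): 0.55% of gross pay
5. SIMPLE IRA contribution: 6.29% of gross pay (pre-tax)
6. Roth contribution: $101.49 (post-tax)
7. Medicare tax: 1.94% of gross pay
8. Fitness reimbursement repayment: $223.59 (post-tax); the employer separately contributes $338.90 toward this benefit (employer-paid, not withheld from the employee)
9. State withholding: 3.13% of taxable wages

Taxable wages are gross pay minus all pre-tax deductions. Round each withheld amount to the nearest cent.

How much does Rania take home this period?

SIMPLE IRA contribution: $3,034.01 × 0.0629 = $190.84
457(b) deferral: $3,034.01 × 0.048 = $145.63
Pre-tax total = $190.84 + $145.63 = $336.47
Taxable wages = $3,034.01 − $336.47 = $2,697.54
State withholding: $2,697.54 × 0.0313 = $84.43
Federal tax withheld: $2,697.54 × 0.255 = $687.87
Local income tax: $2,697.54 × 0.0136 = $36.69
State unemployment insurance (employee share): $3,034.01 × 0.0055 = $16.69
Medicare tax: $3,034.01 × 0.0194 = $58.86
Fitness reimbursement repayment: $223.59
Roth contribution: $101.49
(Employer's $338.90 toward fitness reimbursement repayment is not withheld from the employee.)
Total deductions = $190.84 + $145.63 + $84.43 + $687.87 + $36.69 + $16.69 + $58.86 + $223.59 + $101.49 = $1,546.09
Net pay = $3,034.01 − $1,546.09 = $1,487.92

$1,487.92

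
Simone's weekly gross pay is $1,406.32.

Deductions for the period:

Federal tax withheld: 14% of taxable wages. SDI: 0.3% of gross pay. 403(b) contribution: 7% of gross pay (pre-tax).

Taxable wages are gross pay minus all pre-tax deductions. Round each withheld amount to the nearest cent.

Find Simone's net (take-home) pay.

403(b) contribution: $1,406.32 × 0.07 = $98.44
Taxable wages = $1,406.32 − $98.44 = $1,307.88
Federal tax withheld: $1,307.88 × 0.14 = $183.10
SDI: $1,406.32 × 0.003 = $4.22
Total deductions = $98.44 + $183.10 + $4.22 = $285.76
Net pay = $1,406.32 − $285.76 = $1,120.56

$1,120.56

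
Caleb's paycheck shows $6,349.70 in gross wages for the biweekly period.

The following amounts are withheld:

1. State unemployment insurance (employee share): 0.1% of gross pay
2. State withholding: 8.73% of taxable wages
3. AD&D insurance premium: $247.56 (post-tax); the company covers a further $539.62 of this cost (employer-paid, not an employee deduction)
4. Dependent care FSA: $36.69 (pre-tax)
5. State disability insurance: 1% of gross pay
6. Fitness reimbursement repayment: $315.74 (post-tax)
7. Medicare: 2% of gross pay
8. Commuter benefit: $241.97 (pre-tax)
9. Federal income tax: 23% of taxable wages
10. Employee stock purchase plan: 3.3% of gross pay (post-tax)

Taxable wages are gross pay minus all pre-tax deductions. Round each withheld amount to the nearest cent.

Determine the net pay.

$3,175.02

Commuter benefit: $241.97
Dependent care FSA: $36.69
Pre-tax total = $241.97 + $36.69 = $278.66
Taxable wages = $6,349.70 − $278.66 = $6,071.04
State withholding: $6,071.04 × 0.0873 = $530.00
Federal income tax: $6,071.04 × 0.23 = $1,396.34
State disability insurance: $6,349.70 × 0.01 = $63.50
Medicare: $6,349.70 × 0.02 = $126.99
State unemployment insurance (employee share): $6,349.70 × 0.001 = $6.35
Fitness reimbursement repayment: $315.74
AD&D insurance premium: $247.56
Employee stock purchase plan: $6,349.70 × 0.033 = $209.54
(Employer's $539.62 toward AD&D insurance premium is not withheld from the employee.)
Total deductions = $241.97 + $36.69 + $530.00 + $1,396.34 + $63.50 + $126.99 + $6.35 + $315.74 + $247.56 + $209.54 = $3,174.68
Net pay = $6,349.70 − $3,174.68 = $3,175.02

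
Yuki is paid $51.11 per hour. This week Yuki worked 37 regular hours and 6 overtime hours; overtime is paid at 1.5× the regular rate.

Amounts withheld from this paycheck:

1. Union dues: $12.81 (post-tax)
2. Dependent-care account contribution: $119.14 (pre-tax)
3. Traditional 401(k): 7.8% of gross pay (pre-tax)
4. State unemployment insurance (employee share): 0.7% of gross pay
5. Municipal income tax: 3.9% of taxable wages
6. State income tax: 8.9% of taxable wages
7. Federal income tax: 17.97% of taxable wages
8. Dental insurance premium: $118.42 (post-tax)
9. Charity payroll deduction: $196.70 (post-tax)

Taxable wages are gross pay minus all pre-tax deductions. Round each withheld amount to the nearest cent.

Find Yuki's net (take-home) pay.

Regular pay: 37 × $51.11 = $1891.07
Overtime pay: 6 × $51.11 × 1.5 = $459.99
Gross pay = $1891.07 + $459.99 = $2351.06
Dependent-care account contribution: $119.14
Traditional 401(k): $2351.06 × 0.078 = $183.38
Pre-tax total = $119.14 + $183.38 = $302.52
Taxable wages = $2351.06 − $302.52 = $2048.54
State income tax: $2048.54 × 0.089 = $182.32
Federal income tax: $2048.54 × 0.1797 = $368.12
Municipal income tax: $2048.54 × 0.039 = $79.89
State unemployment insurance (employee share): $2351.06 × 0.007 = $16.46
Union dues: $12.81
Dental insurance premium: $118.42
Charity payroll deduction: $196.70
Total deductions = $119.14 + $183.38 + $182.32 + $368.12 + $79.89 + $16.46 + $12.81 + $118.42 + $196.70 = $1277.24
Net pay = $2351.06 − $1277.24 = $1073.82

$1073.82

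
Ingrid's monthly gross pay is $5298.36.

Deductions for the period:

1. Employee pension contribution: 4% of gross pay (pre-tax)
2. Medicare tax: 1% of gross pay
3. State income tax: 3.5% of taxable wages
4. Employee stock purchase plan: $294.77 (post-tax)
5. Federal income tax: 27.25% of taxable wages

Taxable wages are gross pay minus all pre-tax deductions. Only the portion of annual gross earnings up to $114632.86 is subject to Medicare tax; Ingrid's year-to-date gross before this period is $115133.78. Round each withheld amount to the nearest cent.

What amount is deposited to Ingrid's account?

Employee pension contribution: $5298.36 × 0.04 = $211.93
Taxable wages = $5298.36 − $211.93 = $5086.43
Federal income tax: $5086.43 × 0.2725 = $1386.05
State income tax: $5086.43 × 0.035 = $178.03
Medicare tax: annual cap $114632.86 already reached (YTD $115133.78), so $0.00
Employee stock purchase plan: $294.77
Total deductions = $211.93 + $1386.05 + $178.03 + $0.00 + $294.77 = $2070.78
Net pay = $5298.36 − $2070.78 = $3227.58

$3227.58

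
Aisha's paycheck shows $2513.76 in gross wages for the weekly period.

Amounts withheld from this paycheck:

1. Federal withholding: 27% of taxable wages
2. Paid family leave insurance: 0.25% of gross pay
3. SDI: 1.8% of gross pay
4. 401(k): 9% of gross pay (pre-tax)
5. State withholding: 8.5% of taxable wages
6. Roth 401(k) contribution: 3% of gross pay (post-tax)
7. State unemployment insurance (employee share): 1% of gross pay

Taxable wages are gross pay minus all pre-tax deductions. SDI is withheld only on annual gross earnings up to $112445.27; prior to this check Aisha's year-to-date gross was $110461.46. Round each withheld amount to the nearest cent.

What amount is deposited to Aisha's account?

$1332.91

401(k): $2513.76 × 0.09 = $226.24
Taxable wages = $2513.76 − $226.24 = $2287.52
State withholding: $2287.52 × 0.085 = $194.44
Federal withholding: $2287.52 × 0.27 = $617.63
Paid family leave insurance: $2513.76 × 0.0025 = $6.28
SDI: only $112445.27 − $110461.46 = $1983.81 of this check is subject → $1983.81 × 0.018 = $35.71
State unemployment insurance (employee share): $2513.76 × 0.01 = $25.14
Roth 401(k) contribution: $2513.76 × 0.03 = $75.41
Total deductions = $226.24 + $194.44 + $617.63 + $6.28 + $35.71 + $25.14 + $75.41 = $1180.85
Net pay = $2513.76 − $1180.85 = $1332.91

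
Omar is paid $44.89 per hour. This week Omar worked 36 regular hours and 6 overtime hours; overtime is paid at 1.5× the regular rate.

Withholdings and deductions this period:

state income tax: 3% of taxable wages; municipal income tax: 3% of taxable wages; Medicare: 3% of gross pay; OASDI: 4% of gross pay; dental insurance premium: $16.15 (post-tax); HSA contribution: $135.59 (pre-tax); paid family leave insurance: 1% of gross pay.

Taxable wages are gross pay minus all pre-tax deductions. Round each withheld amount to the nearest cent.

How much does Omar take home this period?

Regular pay: 36 × $44.89 = $1,616.04
Overtime pay: 6 × $44.89 × 1.5 = $404.01
Gross pay = $1,616.04 + $404.01 = $2,020.05
HSA contribution: $135.59
Taxable wages = $2,020.05 − $135.59 = $1,884.46
Municipal income tax: $1,884.46 × 0.03 = $56.53
State income tax: $1,884.46 × 0.03 = $56.53
OASDI: $2,020.05 × 0.04 = $80.80
Medicare: $2,020.05 × 0.03 = $60.60
Paid family leave insurance: $2,020.05 × 0.01 = $20.20
Dental insurance premium: $16.15
Total deductions = $135.59 + $56.53 + $56.53 + $80.80 + $60.60 + $20.20 + $16.15 = $426.40
Net pay = $2,020.05 − $426.40 = $1,593.65

$1,593.65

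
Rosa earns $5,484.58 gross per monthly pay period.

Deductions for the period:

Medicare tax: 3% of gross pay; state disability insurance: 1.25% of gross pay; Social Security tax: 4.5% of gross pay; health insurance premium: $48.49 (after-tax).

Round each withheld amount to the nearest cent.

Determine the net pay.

Medicare tax: $5,484.58 × 0.03 = $164.54
State disability insurance: $5,484.58 × 0.0125 = $68.56
Social Security tax: $5,484.58 × 0.045 = $246.81
Health insurance premium: $48.49
Total deductions = $164.54 + $68.56 + $246.81 + $48.49 = $528.40
Net pay = $5,484.58 − $528.40 = $4,956.18

$4,956.18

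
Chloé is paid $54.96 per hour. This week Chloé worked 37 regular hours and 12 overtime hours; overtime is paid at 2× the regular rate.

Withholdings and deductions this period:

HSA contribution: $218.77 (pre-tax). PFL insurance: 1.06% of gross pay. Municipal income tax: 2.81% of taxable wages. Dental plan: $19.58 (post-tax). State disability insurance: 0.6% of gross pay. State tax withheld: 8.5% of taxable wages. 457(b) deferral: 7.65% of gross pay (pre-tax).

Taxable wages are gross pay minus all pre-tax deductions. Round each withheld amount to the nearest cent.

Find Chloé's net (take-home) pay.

Regular pay: 37 × $54.96 = $2,033.52
Overtime pay: 12 × $54.96 × 2 = $1,319.04
Gross pay = $2,033.52 + $1,319.04 = $3,352.56
HSA contribution: $218.77
457(b) deferral: $3,352.56 × 0.0765 = $256.47
Pre-tax total = $218.77 + $256.47 = $475.24
Taxable wages = $3,352.56 − $475.24 = $2,877.32
State tax withheld: $2,877.32 × 0.085 = $244.57
Municipal income tax: $2,877.32 × 0.0281 = $80.85
PFL insurance: $3,352.56 × 0.0106 = $35.54
State disability insurance: $3,352.56 × 0.006 = $20.12
Dental plan: $19.58
Total deductions = $218.77 + $256.47 + $244.57 + $80.85 + $35.54 + $20.12 + $19.58 = $875.90
Net pay = $3,352.56 − $875.90 = $2,476.66

$2,476.66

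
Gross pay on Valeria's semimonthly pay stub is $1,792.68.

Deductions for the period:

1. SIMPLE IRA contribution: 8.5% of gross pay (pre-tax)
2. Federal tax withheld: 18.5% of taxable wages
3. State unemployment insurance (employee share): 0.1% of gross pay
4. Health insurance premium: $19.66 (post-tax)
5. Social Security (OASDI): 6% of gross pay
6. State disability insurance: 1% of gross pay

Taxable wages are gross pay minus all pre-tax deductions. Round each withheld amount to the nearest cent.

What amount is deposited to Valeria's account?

SIMPLE IRA contribution: $1,792.68 × 0.085 = $152.38
Taxable wages = $1,792.68 − $152.38 = $1,640.30
Federal tax withheld: $1,640.30 × 0.185 = $303.46
State unemployment insurance (employee share): $1,792.68 × 0.001 = $1.79
State disability insurance: $1,792.68 × 0.01 = $17.93
Social Security (OASDI): $1,792.68 × 0.06 = $107.56
Health insurance premium: $19.66
Total deductions = $152.38 + $303.46 + $1.79 + $17.93 + $107.56 + $19.66 = $602.78
Net pay = $1,792.68 − $602.78 = $1,189.90

$1,189.90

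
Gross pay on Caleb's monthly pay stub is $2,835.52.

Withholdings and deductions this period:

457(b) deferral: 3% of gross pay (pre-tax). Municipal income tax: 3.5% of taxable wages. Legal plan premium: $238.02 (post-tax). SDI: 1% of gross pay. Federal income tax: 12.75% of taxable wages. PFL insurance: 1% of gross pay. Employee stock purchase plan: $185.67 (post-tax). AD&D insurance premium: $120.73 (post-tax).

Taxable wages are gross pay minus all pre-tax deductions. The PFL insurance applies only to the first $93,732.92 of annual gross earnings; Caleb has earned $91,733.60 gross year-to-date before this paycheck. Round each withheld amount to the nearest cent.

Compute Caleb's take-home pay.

$1,710.73

457(b) deferral: $2,835.52 × 0.03 = $85.07
Taxable wages = $2,835.52 − $85.07 = $2,750.45
Municipal income tax: $2,750.45 × 0.035 = $96.27
Federal income tax: $2,750.45 × 0.1275 = $350.68
SDI: $2,835.52 × 0.01 = $28.36
PFL insurance: only $93,732.92 − $91,733.60 = $1,999.32 of this check is subject → $1,999.32 × 0.01 = $19.99
Employee stock purchase plan: $185.67
Legal plan premium: $238.02
AD&D insurance premium: $120.73
Total deductions = $85.07 + $96.27 + $350.68 + $28.36 + $19.99 + $185.67 + $238.02 + $120.73 = $1,124.79
Net pay = $2,835.52 − $1,124.79 = $1,710.73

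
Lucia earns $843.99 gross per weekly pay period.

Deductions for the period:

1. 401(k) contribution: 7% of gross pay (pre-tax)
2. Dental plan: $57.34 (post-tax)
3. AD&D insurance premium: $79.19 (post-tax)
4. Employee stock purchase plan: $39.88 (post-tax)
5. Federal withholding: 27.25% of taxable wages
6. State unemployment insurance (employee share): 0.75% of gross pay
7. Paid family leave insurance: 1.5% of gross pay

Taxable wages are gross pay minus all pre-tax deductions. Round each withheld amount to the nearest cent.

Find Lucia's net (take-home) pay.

$375.62

401(k) contribution: $843.99 × 0.07 = $59.08
Taxable wages = $843.99 − $59.08 = $784.91
Federal withholding: $784.91 × 0.2725 = $213.89
State unemployment insurance (employee share): $843.99 × 0.0075 = $6.33
Paid family leave insurance: $843.99 × 0.015 = $12.66
Employee stock purchase plan: $39.88
AD&D insurance premium: $79.19
Dental plan: $57.34
Total deductions = $59.08 + $213.89 + $6.33 + $12.66 + $39.88 + $79.19 + $57.34 = $468.37
Net pay = $843.99 − $468.37 = $375.62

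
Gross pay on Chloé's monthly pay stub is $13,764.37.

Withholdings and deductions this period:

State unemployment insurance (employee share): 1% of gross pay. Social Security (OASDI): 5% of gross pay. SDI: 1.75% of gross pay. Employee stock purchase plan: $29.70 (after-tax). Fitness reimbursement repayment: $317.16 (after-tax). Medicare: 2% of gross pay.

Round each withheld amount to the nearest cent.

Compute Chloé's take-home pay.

$12,075.48

SDI: $13,764.37 × 0.0175 = $240.88
Social Security (OASDI): $13,764.37 × 0.05 = $688.22
Medicare: $13,764.37 × 0.02 = $275.29
State unemployment insurance (employee share): $13,764.37 × 0.01 = $137.64
Fitness reimbursement repayment: $317.16
Employee stock purchase plan: $29.70
Total deductions = $240.88 + $688.22 + $275.29 + $137.64 + $317.16 + $29.70 = $1,688.89
Net pay = $13,764.37 − $1,688.89 = $12,075.48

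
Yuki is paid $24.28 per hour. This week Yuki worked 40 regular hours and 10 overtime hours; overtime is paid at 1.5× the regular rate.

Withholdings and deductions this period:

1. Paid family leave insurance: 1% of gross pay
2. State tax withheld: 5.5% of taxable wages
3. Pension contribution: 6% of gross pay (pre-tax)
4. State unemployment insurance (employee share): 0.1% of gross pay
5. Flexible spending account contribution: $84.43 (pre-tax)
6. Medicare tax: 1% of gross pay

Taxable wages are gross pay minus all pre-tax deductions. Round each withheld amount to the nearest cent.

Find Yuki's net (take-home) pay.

Regular pay: 40 × $24.28 = $971.20
Overtime pay: 10 × $24.28 × 1.5 = $364.20
Gross pay = $971.20 + $364.20 = $1335.40
Flexible spending account contribution: $84.43
Pension contribution: $1335.40 × 0.06 = $80.12
Pre-tax total = $84.43 + $80.12 = $164.55
Taxable wages = $1335.40 − $164.55 = $1170.85
State tax withheld: $1170.85 × 0.055 = $64.40
Medicare tax: $1335.40 × 0.01 = $13.35
Paid family leave insurance: $1335.40 × 0.01 = $13.35
State unemployment insurance (employee share): $1335.40 × 0.001 = $1.34
Total deductions = $84.43 + $80.12 + $64.40 + $13.35 + $13.35 + $1.34 = $256.99
Net pay = $1335.40 − $256.99 = $1078.41

$1078.41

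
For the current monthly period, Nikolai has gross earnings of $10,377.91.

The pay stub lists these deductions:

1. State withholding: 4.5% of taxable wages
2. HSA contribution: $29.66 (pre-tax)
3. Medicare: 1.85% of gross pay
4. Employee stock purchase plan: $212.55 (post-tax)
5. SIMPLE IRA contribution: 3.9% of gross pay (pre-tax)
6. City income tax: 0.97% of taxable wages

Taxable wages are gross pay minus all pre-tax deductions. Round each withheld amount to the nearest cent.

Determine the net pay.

SIMPLE IRA contribution: $10,377.91 × 0.039 = $404.74
HSA contribution: $29.66
Pre-tax total = $404.74 + $29.66 = $434.40
Taxable wages = $10,377.91 − $434.40 = $9,943.51
State withholding: $9,943.51 × 0.045 = $447.46
City income tax: $9,943.51 × 0.0097 = $96.45
Medicare: $10,377.91 × 0.0185 = $191.99
Employee stock purchase plan: $212.55
Total deductions = $404.74 + $29.66 + $447.46 + $96.45 + $191.99 + $212.55 = $1,382.85
Net pay = $10,377.91 − $1,382.85 = $8,995.06

$8,995.06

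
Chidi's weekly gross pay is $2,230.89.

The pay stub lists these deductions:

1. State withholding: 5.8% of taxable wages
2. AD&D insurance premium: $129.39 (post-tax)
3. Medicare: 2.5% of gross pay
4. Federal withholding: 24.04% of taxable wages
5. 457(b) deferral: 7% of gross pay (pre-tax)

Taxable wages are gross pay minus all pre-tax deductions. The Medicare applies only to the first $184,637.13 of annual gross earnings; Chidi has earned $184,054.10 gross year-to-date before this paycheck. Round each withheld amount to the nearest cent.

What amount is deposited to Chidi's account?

457(b) deferral: $2,230.89 × 0.07 = $156.16
Taxable wages = $2,230.89 − $156.16 = $2,074.73
Federal withholding: $2,074.73 × 0.2404 = $498.77
State withholding: $2,074.73 × 0.058 = $120.33
Medicare: only $184,637.13 − $184,054.10 = $583.03 of this check is subject → $583.03 × 0.025 = $14.58
AD&D insurance premium: $129.39
Total deductions = $156.16 + $498.77 + $120.33 + $14.58 + $129.39 = $919.23
Net pay = $2,230.89 − $919.23 = $1,311.66

$1,311.66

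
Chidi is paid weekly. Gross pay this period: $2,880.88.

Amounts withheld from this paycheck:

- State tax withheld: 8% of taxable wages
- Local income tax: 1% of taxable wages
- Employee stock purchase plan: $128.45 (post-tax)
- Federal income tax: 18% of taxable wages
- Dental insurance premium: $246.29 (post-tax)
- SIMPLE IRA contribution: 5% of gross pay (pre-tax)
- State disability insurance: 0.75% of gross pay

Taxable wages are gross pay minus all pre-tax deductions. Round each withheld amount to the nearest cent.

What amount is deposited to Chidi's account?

SIMPLE IRA contribution: $2,880.88 × 0.05 = $144.04
Taxable wages = $2,880.88 − $144.04 = $2,736.84
Federal income tax: $2,736.84 × 0.18 = $492.63
State tax withheld: $2,736.84 × 0.08 = $218.95
Local income tax: $2,736.84 × 0.01 = $27.37
State disability insurance: $2,880.88 × 0.0075 = $21.61
Dental insurance premium: $246.29
Employee stock purchase plan: $128.45
Total deductions = $144.04 + $492.63 + $218.95 + $27.37 + $21.61 + $246.29 + $128.45 = $1,279.34
Net pay = $2,880.88 − $1,279.34 = $1,601.54

$1,601.54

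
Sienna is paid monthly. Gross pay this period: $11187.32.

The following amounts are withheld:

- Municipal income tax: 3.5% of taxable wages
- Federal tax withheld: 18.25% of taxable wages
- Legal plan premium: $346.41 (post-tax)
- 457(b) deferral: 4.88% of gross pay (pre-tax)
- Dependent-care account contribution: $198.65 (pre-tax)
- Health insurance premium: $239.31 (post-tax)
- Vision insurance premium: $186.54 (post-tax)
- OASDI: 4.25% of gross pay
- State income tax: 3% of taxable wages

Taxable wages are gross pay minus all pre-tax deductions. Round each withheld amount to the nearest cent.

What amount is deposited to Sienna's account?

Dependent-care account contribution: $198.65
457(b) deferral: $11187.32 × 0.0488 = $545.94
Pre-tax total = $198.65 + $545.94 = $744.59
Taxable wages = $11187.32 − $744.59 = $10442.73
Federal tax withheld: $10442.73 × 0.1825 = $1905.80
Municipal income tax: $10442.73 × 0.035 = $365.50
State income tax: $10442.73 × 0.03 = $313.28
OASDI: $11187.32 × 0.0425 = $475.46
Vision insurance premium: $186.54
Legal plan premium: $346.41
Health insurance premium: $239.31
Total deductions = $198.65 + $545.94 + $1905.80 + $365.50 + $313.28 + $475.46 + $186.54 + $346.41 + $239.31 = $4576.89
Net pay = $11187.32 − $4576.89 = $6610.43

$6610.43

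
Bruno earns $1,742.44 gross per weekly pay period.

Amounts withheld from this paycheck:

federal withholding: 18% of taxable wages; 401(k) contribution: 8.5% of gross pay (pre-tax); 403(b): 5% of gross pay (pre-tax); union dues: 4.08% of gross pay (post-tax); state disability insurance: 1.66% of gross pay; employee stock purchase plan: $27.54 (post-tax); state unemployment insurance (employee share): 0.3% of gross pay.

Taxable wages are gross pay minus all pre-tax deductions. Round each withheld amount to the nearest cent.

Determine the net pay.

$1,103.13

403(b): $1,742.44 × 0.05 = $87.12
401(k) contribution: $1,742.44 × 0.085 = $148.11
Pre-tax total = $87.12 + $148.11 = $235.23
Taxable wages = $1,742.44 − $235.23 = $1,507.21
Federal withholding: $1,507.21 × 0.18 = $271.30
State unemployment insurance (employee share): $1,742.44 × 0.003 = $5.23
State disability insurance: $1,742.44 × 0.0166 = $28.92
Union dues: $1,742.44 × 0.0408 = $71.09
Employee stock purchase plan: $27.54
Total deductions = $87.12 + $148.11 + $271.30 + $5.23 + $28.92 + $71.09 + $27.54 = $639.31
Net pay = $1,742.44 − $639.31 = $1,103.13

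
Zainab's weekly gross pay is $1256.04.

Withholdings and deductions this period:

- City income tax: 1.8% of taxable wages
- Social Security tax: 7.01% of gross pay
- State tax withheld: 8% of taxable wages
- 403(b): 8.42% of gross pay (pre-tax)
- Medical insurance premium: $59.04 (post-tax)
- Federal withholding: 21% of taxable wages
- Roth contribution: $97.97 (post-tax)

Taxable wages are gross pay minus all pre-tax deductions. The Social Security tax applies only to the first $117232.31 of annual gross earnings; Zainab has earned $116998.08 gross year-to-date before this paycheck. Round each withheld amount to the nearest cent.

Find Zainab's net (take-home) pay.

$622.56

403(b): $1256.04 × 0.0842 = $105.76
Taxable wages = $1256.04 − $105.76 = $1150.28
Federal withholding: $1150.28 × 0.21 = $241.56
City income tax: $1150.28 × 0.018 = $20.71
State tax withheld: $1150.28 × 0.08 = $92.02
Social Security tax: only $117232.31 − $116998.08 = $234.23 of this check is subject → $234.23 × 0.0701 = $16.42
Medical insurance premium: $59.04
Roth contribution: $97.97
Total deductions = $105.76 + $241.56 + $20.71 + $92.02 + $16.42 + $59.04 + $97.97 = $633.48
Net pay = $1256.04 − $633.48 = $622.56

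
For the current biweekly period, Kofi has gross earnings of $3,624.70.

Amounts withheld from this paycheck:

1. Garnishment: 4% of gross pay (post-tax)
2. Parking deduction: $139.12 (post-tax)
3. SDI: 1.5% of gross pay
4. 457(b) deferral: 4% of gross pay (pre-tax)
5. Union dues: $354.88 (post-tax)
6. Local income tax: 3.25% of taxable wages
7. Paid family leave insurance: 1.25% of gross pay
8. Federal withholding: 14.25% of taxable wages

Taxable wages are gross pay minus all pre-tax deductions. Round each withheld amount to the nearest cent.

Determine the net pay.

$2,132.09

457(b) deferral: $3,624.70 × 0.04 = $144.99
Taxable wages = $3,624.70 − $144.99 = $3,479.71
Local income tax: $3,479.71 × 0.0325 = $113.09
Federal withholding: $3,479.71 × 0.1425 = $495.86
Paid family leave insurance: $3,624.70 × 0.0125 = $45.31
SDI: $3,624.70 × 0.015 = $54.37
Union dues: $354.88
Parking deduction: $139.12
Garnishment: $3,624.70 × 0.04 = $144.99
Total deductions = $144.99 + $113.09 + $495.86 + $45.31 + $54.37 + $354.88 + $139.12 + $144.99 = $1,492.61
Net pay = $3,624.70 − $1,492.61 = $2,132.09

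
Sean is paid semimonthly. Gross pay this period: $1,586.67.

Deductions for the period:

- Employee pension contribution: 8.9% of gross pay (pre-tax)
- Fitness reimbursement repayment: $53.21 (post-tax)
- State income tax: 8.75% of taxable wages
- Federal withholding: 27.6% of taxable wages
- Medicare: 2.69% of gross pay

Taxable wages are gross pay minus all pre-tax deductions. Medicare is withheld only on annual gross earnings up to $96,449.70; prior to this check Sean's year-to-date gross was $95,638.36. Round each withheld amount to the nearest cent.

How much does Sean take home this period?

$844.99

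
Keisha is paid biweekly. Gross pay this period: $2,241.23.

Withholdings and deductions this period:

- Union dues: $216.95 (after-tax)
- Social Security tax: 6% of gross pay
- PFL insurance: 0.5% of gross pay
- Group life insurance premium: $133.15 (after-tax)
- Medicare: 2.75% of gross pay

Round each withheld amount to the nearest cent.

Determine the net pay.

Social Security tax: $2,241.23 × 0.06 = $134.47
Medicare: $2,241.23 × 0.0275 = $61.63
PFL insurance: $2,241.23 × 0.005 = $11.21
Union dues: $216.95
Group life insurance premium: $133.15
Total deductions = $134.47 + $61.63 + $11.21 + $216.95 + $133.15 = $557.41
Net pay = $2,241.23 − $557.41 = $1,683.82

$1,683.82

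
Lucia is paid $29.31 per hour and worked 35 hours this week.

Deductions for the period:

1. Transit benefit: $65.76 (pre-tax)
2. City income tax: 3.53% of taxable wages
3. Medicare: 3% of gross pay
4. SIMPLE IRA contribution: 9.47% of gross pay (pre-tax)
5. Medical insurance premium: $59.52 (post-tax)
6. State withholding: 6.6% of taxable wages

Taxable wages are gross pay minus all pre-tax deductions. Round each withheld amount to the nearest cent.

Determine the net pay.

$685.23

Gross pay: 35 × $29.31 = $1025.85
Transit benefit: $65.76
SIMPLE IRA contribution: $1025.85 × 0.0947 = $97.15
Pre-tax total = $65.76 + $97.15 = $162.91
Taxable wages = $1025.85 − $162.91 = $862.94
State withholding: $862.94 × 0.066 = $56.95
City income tax: $862.94 × 0.0353 = $30.46
Medicare: $1025.85 × 0.03 = $30.78
Medical insurance premium: $59.52
Total deductions = $65.76 + $97.15 + $56.95 + $30.46 + $30.78 + $59.52 = $340.62
Net pay = $1025.85 − $340.62 = $685.23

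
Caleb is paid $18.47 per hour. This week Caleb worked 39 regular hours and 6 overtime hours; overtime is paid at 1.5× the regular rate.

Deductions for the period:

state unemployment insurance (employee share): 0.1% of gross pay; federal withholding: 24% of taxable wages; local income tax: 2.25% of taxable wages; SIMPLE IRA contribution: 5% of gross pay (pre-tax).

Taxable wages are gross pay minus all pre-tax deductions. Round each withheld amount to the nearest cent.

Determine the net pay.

$620.25

Regular pay: 39 × $18.47 = $720.33
Overtime pay: 6 × $18.47 × 1.5 = $166.23
Gross pay = $720.33 + $166.23 = $886.56
SIMPLE IRA contribution: $886.56 × 0.05 = $44.33
Taxable wages = $886.56 − $44.33 = $842.23
Federal withholding: $842.23 × 0.24 = $202.14
Local income tax: $842.23 × 0.0225 = $18.95
State unemployment insurance (employee share): $886.56 × 0.001 = $0.89
Total deductions = $44.33 + $202.14 + $18.95 + $0.89 = $266.31
Net pay = $886.56 − $266.31 = $620.25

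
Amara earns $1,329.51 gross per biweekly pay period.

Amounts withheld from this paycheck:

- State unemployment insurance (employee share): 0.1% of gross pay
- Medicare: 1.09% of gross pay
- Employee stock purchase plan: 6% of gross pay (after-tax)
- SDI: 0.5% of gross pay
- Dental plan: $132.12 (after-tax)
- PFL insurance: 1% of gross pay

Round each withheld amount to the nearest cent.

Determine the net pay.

$1,081.85

Medicare: $1,329.51 × 0.0109 = $14.49
SDI: $1,329.51 × 0.005 = $6.65
State unemployment insurance (employee share): $1,329.51 × 0.001 = $1.33
PFL insurance: $1,329.51 × 0.01 = $13.30
Employee stock purchase plan: $1,329.51 × 0.06 = $79.77
Dental plan: $132.12
Total deductions = $14.49 + $6.65 + $1.33 + $13.30 + $79.77 + $132.12 = $247.66
Net pay = $1,329.51 − $247.66 = $1,081.85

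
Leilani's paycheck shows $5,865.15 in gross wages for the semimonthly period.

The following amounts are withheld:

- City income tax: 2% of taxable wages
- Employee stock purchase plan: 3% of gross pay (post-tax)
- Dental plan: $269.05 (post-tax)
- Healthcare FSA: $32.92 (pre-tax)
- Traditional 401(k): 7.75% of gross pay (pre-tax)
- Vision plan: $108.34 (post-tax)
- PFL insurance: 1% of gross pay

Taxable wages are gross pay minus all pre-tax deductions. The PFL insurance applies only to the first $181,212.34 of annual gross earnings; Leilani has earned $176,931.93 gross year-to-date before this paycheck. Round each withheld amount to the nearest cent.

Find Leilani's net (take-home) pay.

Traditional 401(k): $5,865.15 × 0.0775 = $454.55
Healthcare FSA: $32.92
Pre-tax total = $454.55 + $32.92 = $487.47
Taxable wages = $5,865.15 − $487.47 = $5,377.68
City income tax: $5,377.68 × 0.02 = $107.55
PFL insurance: only $181,212.34 − $176,931.93 = $4,280.41 of this check is subject → $4,280.41 × 0.01 = $42.80
Dental plan: $269.05
Employee stock purchase plan: $5,865.15 × 0.03 = $175.95
Vision plan: $108.34
Total deductions = $454.55 + $32.92 + $107.55 + $42.80 + $269.05 + $175.95 + $108.34 = $1,191.16
Net pay = $5,865.15 − $1,191.16 = $4,673.99

$4,673.99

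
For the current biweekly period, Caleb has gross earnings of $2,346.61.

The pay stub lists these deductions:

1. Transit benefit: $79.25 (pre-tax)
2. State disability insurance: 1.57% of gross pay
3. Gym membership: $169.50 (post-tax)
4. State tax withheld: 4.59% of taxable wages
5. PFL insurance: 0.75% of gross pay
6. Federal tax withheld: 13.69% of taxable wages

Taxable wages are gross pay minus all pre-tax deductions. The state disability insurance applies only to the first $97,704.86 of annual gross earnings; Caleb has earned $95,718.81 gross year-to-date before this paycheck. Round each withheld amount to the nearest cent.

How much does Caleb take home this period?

Transit benefit: $79.25
Taxable wages = $2,346.61 − $79.25 = $2,267.36
State tax withheld: $2,267.36 × 0.0459 = $104.07
Federal tax withheld: $2,267.36 × 0.1369 = $310.40
PFL insurance: $2,346.61 × 0.0075 = $17.60
State disability insurance: only $97,704.86 − $95,718.81 = $1,986.05 of this check is subject → $1,986.05 × 0.0157 = $31.18
Gym membership: $169.50
Total deductions = $79.25 + $104.07 + $310.40 + $17.60 + $31.18 + $169.50 = $712.00
Net pay = $2,346.61 − $712.00 = $1,634.61

$1,634.61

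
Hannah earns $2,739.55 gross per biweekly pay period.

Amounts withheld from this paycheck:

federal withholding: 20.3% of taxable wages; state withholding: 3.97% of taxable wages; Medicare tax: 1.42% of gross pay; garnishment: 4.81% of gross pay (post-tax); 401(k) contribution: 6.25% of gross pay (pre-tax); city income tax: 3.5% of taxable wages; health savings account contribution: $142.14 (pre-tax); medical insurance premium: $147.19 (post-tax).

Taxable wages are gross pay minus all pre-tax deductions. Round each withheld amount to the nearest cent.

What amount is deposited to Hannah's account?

401(k) contribution: $2,739.55 × 0.0625 = $171.22
Health savings account contribution: $142.14
Pre-tax total = $171.22 + $142.14 = $313.36
Taxable wages = $2,739.55 − $313.36 = $2,426.19
Federal withholding: $2,426.19 × 0.203 = $492.52
City income tax: $2,426.19 × 0.035 = $84.92
State withholding: $2,426.19 × 0.0397 = $96.32
Medicare tax: $2,739.55 × 0.0142 = $38.90
Garnishment: $2,739.55 × 0.0481 = $131.77
Medical insurance premium: $147.19
Total deductions = $171.22 + $142.14 + $492.52 + $84.92 + $96.32 + $38.90 + $131.77 + $147.19 = $1,304.98
Net pay = $2,739.55 − $1,304.98 = $1,434.57

$1,434.57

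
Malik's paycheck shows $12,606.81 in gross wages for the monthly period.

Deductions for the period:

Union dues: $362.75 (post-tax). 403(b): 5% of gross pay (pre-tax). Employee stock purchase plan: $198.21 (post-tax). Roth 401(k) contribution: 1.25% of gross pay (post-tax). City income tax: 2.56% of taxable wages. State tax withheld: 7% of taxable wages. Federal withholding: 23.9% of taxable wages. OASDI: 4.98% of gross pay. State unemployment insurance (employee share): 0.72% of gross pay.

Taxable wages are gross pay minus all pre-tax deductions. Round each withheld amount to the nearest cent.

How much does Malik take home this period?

$6,532.00

403(b): $12,606.81 × 0.05 = $630.34
Taxable wages = $12,606.81 − $630.34 = $11,976.47
State tax withheld: $11,976.47 × 0.07 = $838.35
Federal withholding: $11,976.47 × 0.239 = $2,862.38
City income tax: $11,976.47 × 0.0256 = $306.60
OASDI: $12,606.81 × 0.0498 = $627.82
State unemployment insurance (employee share): $12,606.81 × 0.0072 = $90.77
Employee stock purchase plan: $198.21
Union dues: $362.75
Roth 401(k) contribution: $12,606.81 × 0.0125 = $157.59
Total deductions = $630.34 + $838.35 + $2,862.38 + $306.60 + $627.82 + $90.77 + $198.21 + $362.75 + $157.59 = $6,074.81
Net pay = $12,606.81 − $6,074.81 = $6,532.00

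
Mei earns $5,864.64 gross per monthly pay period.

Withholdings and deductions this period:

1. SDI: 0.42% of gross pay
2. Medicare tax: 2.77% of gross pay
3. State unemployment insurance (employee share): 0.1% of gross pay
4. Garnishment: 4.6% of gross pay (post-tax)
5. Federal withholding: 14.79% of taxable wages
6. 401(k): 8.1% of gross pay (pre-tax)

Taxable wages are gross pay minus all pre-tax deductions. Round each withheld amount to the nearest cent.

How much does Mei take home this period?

$4,129.77

401(k): $5,864.64 × 0.081 = $475.04
Taxable wages = $5,864.64 − $475.04 = $5,389.60
Federal withholding: $5,389.60 × 0.1479 = $797.12
Medicare tax: $5,864.64 × 0.0277 = $162.45
SDI: $5,864.64 × 0.0042 = $24.63
State unemployment insurance (employee share): $5,864.64 × 0.001 = $5.86
Garnishment: $5,864.64 × 0.046 = $269.77
Total deductions = $475.04 + $797.12 + $162.45 + $24.63 + $5.86 + $269.77 = $1,734.87
Net pay = $5,864.64 − $1,734.87 = $4,129.77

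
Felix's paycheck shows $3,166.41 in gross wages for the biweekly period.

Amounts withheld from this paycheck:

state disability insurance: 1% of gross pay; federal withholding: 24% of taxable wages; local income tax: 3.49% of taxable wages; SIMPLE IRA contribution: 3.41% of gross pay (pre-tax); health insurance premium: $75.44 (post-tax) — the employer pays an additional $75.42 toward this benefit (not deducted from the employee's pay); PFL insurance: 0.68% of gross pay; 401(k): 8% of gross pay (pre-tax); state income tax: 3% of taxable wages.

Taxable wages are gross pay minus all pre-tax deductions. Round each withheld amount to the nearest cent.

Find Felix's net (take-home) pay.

$1,821.22

401(k): $3,166.41 × 0.08 = $253.31
SIMPLE IRA contribution: $3,166.41 × 0.0341 = $107.97
Pre-tax total = $253.31 + $107.97 = $361.28
Taxable wages = $3,166.41 − $361.28 = $2,805.13
Federal withholding: $2,805.13 × 0.24 = $673.23
State income tax: $2,805.13 × 0.03 = $84.15
Local income tax: $2,805.13 × 0.0349 = $97.90
PFL insurance: $3,166.41 × 0.0068 = $21.53
State disability insurance: $3,166.41 × 0.01 = $31.66
Health insurance premium: $75.44
(Employer's $75.42 toward health insurance premium is not withheld from the employee.)
Total deductions = $253.31 + $107.97 + $673.23 + $84.15 + $97.90 + $21.53 + $31.66 + $75.44 = $1,345.19
Net pay = $3,166.41 − $1,345.19 = $1,821.22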